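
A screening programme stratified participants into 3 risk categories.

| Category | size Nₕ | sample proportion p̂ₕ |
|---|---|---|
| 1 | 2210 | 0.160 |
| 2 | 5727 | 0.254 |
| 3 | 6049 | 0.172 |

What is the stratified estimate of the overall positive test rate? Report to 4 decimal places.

0.2037

Wₕ = Nₕ/N with N = 13986: 0.1580, 0.4095, 0.4325.
p̂_st = 0.1580·0.160 + 0.4095·0.254 + 0.4325·0.172 ≈ 0.203681... → 0.2037.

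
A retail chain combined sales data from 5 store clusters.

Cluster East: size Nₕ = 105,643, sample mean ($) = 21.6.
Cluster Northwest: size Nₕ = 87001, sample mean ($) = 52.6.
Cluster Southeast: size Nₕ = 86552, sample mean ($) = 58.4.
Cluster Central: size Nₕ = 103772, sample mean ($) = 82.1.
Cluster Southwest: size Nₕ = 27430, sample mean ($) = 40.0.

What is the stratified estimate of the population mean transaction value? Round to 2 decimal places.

52.46

N = 105643 + 87001 + 86552 + 103772 + 27430 = 410398.
The stratified mean weights each stratum mean by its population share Nₕ/N.
Σ Nₕx̄ₕ = 105643·21.6 + 87001·52.6 + 86552·58.4 + 103772·82.1 + 27430·40.0 = 2281888.8 + 4576252.6 + 5054636.8 + 8519681.2 + 1097200 = 21529659.4.
Divide by N: 21529659.4 / 410398 = 52.4604... → 52.46.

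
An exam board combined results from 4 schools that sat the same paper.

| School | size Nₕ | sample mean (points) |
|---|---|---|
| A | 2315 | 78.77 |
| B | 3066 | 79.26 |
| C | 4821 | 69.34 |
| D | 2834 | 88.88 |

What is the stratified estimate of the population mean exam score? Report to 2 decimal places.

N = 13036; weights Wₕ = Nₕ/N = (0.1776, 0.2352, 0.3698, 0.2174).
x̄_st = Σ Wₕ·x̄ₕ = 0.1776·78.77 + 0.2352·79.26 + 0.3698·69.34 + 0.2174·88.88 ≈ 77.5957...
→ 77.60.

77.60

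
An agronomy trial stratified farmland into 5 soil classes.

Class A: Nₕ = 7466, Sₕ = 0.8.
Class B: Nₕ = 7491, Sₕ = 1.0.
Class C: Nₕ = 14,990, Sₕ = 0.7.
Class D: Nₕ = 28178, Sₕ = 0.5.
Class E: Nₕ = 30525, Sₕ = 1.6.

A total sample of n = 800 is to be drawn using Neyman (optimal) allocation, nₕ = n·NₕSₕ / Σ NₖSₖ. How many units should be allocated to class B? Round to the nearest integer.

Σ NₕSₕ = 7466·0.8 + 7491·1.0 + 14990·0.7 + 28178·0.5 + 30525·1.6 = 86885.8.
Share for B: 7491/86885.8 = 0.08622.
n_B = 800 × 0.08622 = 68.973... → 69.

69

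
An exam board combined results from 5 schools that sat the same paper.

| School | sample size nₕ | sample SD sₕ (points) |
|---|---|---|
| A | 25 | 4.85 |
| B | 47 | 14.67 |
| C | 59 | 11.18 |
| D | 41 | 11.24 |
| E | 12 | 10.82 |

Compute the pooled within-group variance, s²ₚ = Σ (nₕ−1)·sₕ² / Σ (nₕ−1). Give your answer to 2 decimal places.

134.39

A: (25−1)·4.85² = 24·23.5225 = 564.54
B: (47−1)·14.67² = 46·215.2089 = 9899.6094
C: (59−1)·11.18² = 58·124.9924 = 7249.5592
D: (41−1)·11.24² = 40·126.3376 = 5053.504
E: (12−1)·10.82² = 11·117.0724 = 1287.7964
Numerator = 24055.009; denominator = Σ(nₕ−1) = 179.
s²ₚ = 24055.009/179 = 134.3855... → 134.39.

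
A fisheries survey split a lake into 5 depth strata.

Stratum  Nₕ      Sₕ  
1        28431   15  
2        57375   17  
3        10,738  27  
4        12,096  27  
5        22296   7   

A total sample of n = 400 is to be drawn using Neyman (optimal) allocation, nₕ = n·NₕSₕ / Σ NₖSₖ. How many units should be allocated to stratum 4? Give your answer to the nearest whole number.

Σ NₕSₕ = 28431·15 + 57375·17 + 10738·27 + 12096·27 + 22296·7 = 2174430.
Share for 4: 326592/2174430 = 0.15020.
n_4 = 400 × 0.15020 = 60.079... → 60.

60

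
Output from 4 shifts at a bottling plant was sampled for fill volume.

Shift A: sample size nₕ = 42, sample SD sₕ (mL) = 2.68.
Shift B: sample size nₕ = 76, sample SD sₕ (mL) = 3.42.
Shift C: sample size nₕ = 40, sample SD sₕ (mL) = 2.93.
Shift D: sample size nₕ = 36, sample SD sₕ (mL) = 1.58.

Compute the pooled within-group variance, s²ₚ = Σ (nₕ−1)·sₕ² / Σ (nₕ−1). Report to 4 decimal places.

8.3889

A: (42−1)·2.68² = 41·7.1824 = 294.4784
B: (76−1)·3.42² = 75·11.6964 = 877.23
C: (40−1)·2.93² = 39·8.5849 = 334.8111
D: (36−1)·1.58² = 35·2.4964 = 87.374
Numerator = 1593.8935; denominator = Σ(nₕ−1) = 190.
s²ₚ = 1593.8935/190 = 8.388913... → 8.3889.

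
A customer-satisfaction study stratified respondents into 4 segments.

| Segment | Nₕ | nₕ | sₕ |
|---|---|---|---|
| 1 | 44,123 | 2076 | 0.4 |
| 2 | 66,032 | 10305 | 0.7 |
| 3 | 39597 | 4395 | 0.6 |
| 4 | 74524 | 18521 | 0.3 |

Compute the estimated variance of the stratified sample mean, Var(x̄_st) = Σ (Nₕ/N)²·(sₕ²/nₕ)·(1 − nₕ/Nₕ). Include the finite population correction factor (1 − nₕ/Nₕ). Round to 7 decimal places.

0.0000090

N = 224276. Term for each stratum: Wₕ²sₕ²/nₕ·(1−nₕ/Nₕ).
Var(x̄_st) = 0.0000028427 + 0.0000034786 + 0.0000022699 + 0.0000004032 = 0.0000089944 → 0.0000090.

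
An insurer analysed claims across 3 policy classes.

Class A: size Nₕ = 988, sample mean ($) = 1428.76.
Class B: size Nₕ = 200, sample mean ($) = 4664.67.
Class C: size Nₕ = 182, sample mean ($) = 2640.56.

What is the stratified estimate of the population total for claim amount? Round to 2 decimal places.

2825130.80

A: 988·1428.76 = 1411614.88
B: 200·4664.67 = 932934
C: 182·2640.56 = 480581.92
τ̂ = Σ Nₕx̄ₕ = 2825130.80.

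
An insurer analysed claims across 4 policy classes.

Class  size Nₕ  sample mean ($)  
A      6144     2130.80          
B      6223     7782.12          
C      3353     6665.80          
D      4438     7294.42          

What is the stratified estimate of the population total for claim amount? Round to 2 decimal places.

116242831.32

Population total = Σ Nₕ·x̄ₕ (each stratum's size times its mean).
6144·2130.80 + 6223·7782.12 + 3353·6665.80 + 4438·7294.42 = 13091635.2 + 48428132.76 + 22350427.4 + 32372635.96 = 116242831.32.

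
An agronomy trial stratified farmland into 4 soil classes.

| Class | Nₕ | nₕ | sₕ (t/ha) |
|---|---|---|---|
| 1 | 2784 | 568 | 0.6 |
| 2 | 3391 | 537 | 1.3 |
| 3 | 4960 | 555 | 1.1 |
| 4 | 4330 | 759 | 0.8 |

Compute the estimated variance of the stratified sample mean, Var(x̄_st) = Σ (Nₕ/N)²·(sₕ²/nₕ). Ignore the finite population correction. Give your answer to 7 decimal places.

N = 15465; Wₕ = Nₕ/N.
class 1: (2784/15465)²·0.6²/568 = 0.0000205396
class 2: (3391/15465)²·1.3²/537 = 0.0001513102
class 3: (4960/15465)²·1.1²/555 = 0.0002242621
class 4: (4330/15465)²·0.8²/759 = 0.0000661019
Sum = 0.0004622139 → 0.0004622.

0.0004622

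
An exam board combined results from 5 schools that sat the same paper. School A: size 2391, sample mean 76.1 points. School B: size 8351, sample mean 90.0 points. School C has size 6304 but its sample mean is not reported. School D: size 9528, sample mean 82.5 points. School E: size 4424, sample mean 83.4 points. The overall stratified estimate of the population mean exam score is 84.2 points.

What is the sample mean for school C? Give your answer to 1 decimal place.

82.7

N = 2391 + 8351 + 6304 + 9528 + 4424 = 30998.
Overall total = μ·N = 84.2·30998 = 2610031.6.
Subtract the known strata: 2391·76.1 + 8351·90.0 + 9528·82.5 + 4424·83.4 = 2088566.7.
Remaining total for school C: 2610031.6 − 2088566.7 = 521464.9.
Divide by its size: 521464.9 / 6304 = 82.720... → 82.7.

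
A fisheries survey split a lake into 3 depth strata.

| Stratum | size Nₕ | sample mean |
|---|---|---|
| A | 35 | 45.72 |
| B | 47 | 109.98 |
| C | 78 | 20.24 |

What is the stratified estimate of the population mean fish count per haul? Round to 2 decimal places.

x̄_st = (Σ Nₕx̄ₕ) / (Σ Nₕ) = (35·45.72 + 47·109.98 + 78·20.24) / 160
= 8347.98 / 160 = 52.1749... → 52.17.

52.17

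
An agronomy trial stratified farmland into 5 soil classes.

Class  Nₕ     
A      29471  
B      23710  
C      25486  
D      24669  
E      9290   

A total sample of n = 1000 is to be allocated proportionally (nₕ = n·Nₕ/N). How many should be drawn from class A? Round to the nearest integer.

Share of class A = 29471/112626 = 0.26167.
Allocate 1000 × 0.26167 = 261.671... → 262.

262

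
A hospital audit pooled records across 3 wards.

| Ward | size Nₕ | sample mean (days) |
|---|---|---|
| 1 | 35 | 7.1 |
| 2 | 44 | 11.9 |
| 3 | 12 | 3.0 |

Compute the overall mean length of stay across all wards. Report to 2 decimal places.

N = 35 + 44 + 12 = 91.
The stratified mean weights each stratum mean by its population share Nₕ/N.
Σ Nₕx̄ₕ = 35·7.1 + 44·11.9 + 12·3.0 = 248.5 + 523.6 + 36 = 808.1.
Divide by N: 808.1 / 91 = 8.8802... → 8.88.

8.88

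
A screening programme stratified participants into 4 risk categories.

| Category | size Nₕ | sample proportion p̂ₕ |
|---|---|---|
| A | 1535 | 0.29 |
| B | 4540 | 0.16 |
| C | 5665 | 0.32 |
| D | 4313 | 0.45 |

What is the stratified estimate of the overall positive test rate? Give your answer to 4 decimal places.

Wₕ = Nₕ/N with N = 16053: 0.0956, 0.2828, 0.3529, 0.2687.
p̂_st = 0.0956·0.29 + 0.2828·0.16 + 0.3529·0.32 + 0.2687·0.45 ≈ 0.306809... → 0.3068.

0.3068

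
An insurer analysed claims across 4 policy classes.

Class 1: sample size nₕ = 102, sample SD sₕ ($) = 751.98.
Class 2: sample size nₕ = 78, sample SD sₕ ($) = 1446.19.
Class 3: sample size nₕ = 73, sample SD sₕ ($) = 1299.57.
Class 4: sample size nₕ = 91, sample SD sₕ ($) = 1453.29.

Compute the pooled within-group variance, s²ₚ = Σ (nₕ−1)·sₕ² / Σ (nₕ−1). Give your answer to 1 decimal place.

Degrees of freedom: 101 + 77 + 72 + 90 = 340.
Σ(nₕ−1)sₕ² = 101·565473.9204 + 77·2091465.5161 + 72·1688882.1849 + 90·2112051.8241 = 529839892.1819.
s²ₚ = 529839892.1819 / 340 = 1558352.624... → 1558352.6.

1558352.6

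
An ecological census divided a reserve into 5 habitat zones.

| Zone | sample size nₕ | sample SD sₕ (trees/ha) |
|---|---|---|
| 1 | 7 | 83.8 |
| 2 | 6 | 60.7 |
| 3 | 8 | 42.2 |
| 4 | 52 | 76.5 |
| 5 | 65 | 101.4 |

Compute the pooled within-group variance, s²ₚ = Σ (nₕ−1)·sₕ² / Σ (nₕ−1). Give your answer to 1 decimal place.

1: (7−1)·83.8² = 6·7022.44 = 42134.64
2: (6−1)·60.7² = 5·3684.49 = 18422.45
3: (8−1)·42.2² = 7·1780.84 = 12465.88
4: (52−1)·76.5² = 51·5852.25 = 298464.75
5: (65−1)·101.4² = 64·10281.96 = 658045.44
Numerator = 1029533.16; denominator = Σ(nₕ−1) = 133.
s²ₚ = 1029533.16/133 = 7740.851... → 7740.9.

7740.9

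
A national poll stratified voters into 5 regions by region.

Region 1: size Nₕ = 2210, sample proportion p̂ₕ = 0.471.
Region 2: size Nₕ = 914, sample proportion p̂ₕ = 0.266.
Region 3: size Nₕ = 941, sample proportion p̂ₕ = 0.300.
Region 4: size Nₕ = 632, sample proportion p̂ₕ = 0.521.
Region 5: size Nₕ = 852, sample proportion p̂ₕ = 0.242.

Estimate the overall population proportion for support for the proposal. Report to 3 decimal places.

0.379

Wₕ = Nₕ/N with N = 5549: 0.3983, 0.1647, 0.1696, 0.1139, 0.1535.
p̂_st = 0.3983·0.471 + 0.1647·0.266 + 0.1696·0.300 + 0.1139·0.521 + 0.1535·0.242 ≈ 0.37877... → 0.379.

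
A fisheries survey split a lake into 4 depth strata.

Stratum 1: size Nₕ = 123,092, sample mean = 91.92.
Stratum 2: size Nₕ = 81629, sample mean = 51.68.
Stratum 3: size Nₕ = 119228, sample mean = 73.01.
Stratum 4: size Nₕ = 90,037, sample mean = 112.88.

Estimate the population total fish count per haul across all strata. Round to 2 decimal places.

1: 123092·91.92 = 11314616.64
2: 81629·51.68 = 4218586.72
3: 119228·73.01 = 8704836.28
4: 90037·112.88 = 10163376.56
τ̂ = Σ Nₕx̄ₕ = 34401416.20.

34401416.20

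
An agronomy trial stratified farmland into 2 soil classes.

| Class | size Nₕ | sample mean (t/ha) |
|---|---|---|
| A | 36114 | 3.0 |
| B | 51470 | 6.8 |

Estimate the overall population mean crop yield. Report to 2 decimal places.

N = 87584; weights Wₕ = Nₕ/N = (0.4123, 0.5877).
x̄_st = Σ Wₕ·x̄ₕ = 0.4123·3.0 + 0.5877·6.8 ≈ 5.2331...
→ 5.23.

5.23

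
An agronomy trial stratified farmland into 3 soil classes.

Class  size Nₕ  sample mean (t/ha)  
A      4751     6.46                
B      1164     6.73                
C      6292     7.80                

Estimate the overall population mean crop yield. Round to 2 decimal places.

7.18

x̄_st = (Σ Nₕx̄ₕ) / (Σ Nₕ) = (4751·6.46 + 1164·6.73 + 6292·7.80) / 12207
= 87602.78 / 12207 = 7.1764... → 7.18.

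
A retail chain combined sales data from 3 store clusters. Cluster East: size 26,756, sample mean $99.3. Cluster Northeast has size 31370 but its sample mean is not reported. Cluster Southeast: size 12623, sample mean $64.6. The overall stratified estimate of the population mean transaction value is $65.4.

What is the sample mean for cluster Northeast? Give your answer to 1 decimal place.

N = 26756 + 31370 + 12623 = 70749.
Overall total = μ·N = 65.4·70749 = 4626984.6.
Subtract the known strata: 26756·99.3 + 12623·64.6 = 3472316.6.
Remaining total for cluster Northeast: 4626984.6 − 3472316.6 = 1154668.
Divide by its size: 1154668 / 31370 = 36.808... → 36.8.

36.8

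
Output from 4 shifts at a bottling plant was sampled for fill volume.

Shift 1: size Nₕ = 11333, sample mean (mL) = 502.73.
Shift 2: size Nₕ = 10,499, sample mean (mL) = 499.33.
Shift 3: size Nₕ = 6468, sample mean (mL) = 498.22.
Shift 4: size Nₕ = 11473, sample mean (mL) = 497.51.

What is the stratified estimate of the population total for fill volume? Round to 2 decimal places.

19870323.95

Population total = Σ Nₕ·x̄ₕ (each stratum's size times its mean).
11333·502.73 + 10499·499.33 + 6468·498.22 + 11473·497.51 = 5697439.09 + 5242465.67 + 3222486.96 + 5707932.23 = 19870323.95.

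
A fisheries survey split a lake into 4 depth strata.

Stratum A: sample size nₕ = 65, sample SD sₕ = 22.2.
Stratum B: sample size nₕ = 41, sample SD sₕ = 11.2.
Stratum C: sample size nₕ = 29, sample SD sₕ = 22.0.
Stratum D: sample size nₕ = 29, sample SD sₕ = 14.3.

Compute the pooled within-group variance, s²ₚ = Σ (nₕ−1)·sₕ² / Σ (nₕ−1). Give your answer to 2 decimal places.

348.98

Degrees of freedom: 64 + 40 + 28 + 28 = 160.
Σ(nₕ−1)sₕ² = 64·492.84 + 40·125.44 + 28·484 + 28·204.49 = 55837.08.
s²ₚ = 55837.08 / 160 = 348.9818... → 348.98.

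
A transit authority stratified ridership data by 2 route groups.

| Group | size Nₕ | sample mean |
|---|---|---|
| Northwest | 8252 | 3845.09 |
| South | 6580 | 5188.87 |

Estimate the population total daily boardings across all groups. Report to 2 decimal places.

65872447.28

Northwest: 8252·3845.09 = 31729682.68
South: 6580·5188.87 = 34142764.6
τ̂ = Σ Nₕx̄ₕ = 65872447.28.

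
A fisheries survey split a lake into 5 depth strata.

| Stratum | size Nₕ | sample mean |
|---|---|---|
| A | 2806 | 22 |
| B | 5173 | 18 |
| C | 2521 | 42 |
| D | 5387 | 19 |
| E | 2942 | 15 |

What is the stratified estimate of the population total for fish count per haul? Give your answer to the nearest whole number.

Population total = Σ Nₕ·x̄ₕ (each stratum's size times its mean).
2806·22 + 5173·18 + 2521·42 + 5387·19 + 2942·15 = 61732 + 93114 + 105882 + 102353 + 44130 = 407211.

407211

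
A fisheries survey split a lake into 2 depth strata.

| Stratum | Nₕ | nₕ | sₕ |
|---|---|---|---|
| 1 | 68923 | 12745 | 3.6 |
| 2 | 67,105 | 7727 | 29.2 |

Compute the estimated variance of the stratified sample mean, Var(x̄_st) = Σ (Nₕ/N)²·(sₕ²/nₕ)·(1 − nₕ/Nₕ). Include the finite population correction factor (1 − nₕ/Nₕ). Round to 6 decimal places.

N = 136028; Wₕ = Nₕ/N.
stratum 1: (68923/136028)²·3.6²/12745·(1 − 12745/68923) = 0.000212784
stratum 2: (67105/136028)²·29.2²/7727·(1 − 7727/67105) = 0.023761760
Sum = 0.023974544 → 0.023975.

0.023975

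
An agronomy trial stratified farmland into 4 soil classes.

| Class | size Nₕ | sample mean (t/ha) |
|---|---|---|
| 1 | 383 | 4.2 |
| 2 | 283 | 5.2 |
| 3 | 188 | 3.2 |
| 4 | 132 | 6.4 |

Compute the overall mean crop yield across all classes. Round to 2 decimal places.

N = 383 + 283 + 188 + 132 = 986.
Weight each subgroup mean by Nₕ/N and sum.
Σ Nₕx̄ₕ = 383·4.2 + 283·5.2 + 188·3.2 + 132·6.4 = 1608.6 + 1471.6 + 601.6 + 844.8 = 4526.6.
Divide by N: 4526.6 / 986 = 4.5909... → 4.59.

4.59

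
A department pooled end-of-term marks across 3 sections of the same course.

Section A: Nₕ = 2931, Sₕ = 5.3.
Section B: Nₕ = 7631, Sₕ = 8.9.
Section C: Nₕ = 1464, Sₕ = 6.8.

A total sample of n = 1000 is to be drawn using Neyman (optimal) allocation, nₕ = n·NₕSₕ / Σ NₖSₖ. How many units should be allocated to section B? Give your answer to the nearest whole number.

727

Σ NₕSₕ = 2931·5.3 + 7631·8.9 + 1464·6.8 = 93405.4.
Share for B: 67915.9/93405.4 = 0.72711.
n_B = 1000 × 0.72711 = 727.109... → 727.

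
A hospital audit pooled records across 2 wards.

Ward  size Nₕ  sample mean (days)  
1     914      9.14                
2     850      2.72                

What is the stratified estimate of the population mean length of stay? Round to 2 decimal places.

x̄_st = (Σ Nₕx̄ₕ) / (Σ Nₕ) = (914·9.14 + 850·2.72) / 1764
= 10665.96 / 1764 = 6.0465... → 6.05.

6.05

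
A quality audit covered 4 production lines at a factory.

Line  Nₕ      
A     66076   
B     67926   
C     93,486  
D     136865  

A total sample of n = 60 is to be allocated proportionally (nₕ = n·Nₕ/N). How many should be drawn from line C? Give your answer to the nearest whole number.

15

N = 66076 + 67926 + 93486 + 136865 = 364353.
n_C = 60·93486/364353 = 15.395... → 15.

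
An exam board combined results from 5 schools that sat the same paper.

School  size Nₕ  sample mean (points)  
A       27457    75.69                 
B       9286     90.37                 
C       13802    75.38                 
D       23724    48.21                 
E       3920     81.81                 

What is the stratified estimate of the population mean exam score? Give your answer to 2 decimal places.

69.35

N = 27457 + 9286 + 13802 + 23724 + 3920 = 78189.
The stratified mean weights each stratum mean by its population share Nₕ/N.
Σ Nₕx̄ₕ = 27457·75.69 + 9286·90.37 + 13802·75.38 + 23724·48.21 + 3920·81.81 = 2078220.33 + 839175.82 + 1040394.76 + 1143734.04 + 320695.2 = 5422220.15.
Divide by N: 5422220.15 / 78189 = 69.3476... → 69.35.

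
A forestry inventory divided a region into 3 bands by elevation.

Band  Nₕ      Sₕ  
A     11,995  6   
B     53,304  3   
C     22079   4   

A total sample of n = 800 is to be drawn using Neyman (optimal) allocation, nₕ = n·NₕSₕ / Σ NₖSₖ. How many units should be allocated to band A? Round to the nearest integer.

A: NₕSₕ = 11995·6 = 71970
B: NₕSₕ = 53304·3 = 159912
C: NₕSₕ = 22079·4 = 88316
Σ NₕSₕ = 320198.
n_A = 800·71970/320198 = 179.814... → 180.

180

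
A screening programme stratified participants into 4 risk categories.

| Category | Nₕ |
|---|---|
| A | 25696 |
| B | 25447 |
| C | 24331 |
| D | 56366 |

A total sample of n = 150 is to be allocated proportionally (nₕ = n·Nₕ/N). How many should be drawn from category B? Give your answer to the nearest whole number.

29

Share of category B = 25447/131840 = 0.19301.
Allocate 150 × 0.19301 = 28.952... → 29.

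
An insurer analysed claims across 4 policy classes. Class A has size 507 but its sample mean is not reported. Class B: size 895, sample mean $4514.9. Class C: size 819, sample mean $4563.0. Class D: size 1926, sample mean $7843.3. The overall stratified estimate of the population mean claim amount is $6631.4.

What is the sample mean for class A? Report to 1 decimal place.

9105.1

N = 507 + 895 + 819 + 1926 = 4147.
Overall total = μ·N = 6631.4·4147 = 27500415.8.
Subtract the known strata: 895·4514.9 + 819·4563.0 + 1926·7843.3 = 22884128.3.
Remaining total for class A: 27500415.8 − 22884128.3 = 4616287.5.
Divide by its size: 4616287.5 / 507 = 9105.104... → 9105.1.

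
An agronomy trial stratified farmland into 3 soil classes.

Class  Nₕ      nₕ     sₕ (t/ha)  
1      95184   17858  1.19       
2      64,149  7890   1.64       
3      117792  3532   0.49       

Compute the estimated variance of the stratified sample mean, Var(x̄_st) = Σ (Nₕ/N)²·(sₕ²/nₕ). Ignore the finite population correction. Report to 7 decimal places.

N = 277125; Wₕ = Nₕ/N.
class 1: (95184/277125)²·1.19²/17858 = 0.0000093549
class 2: (64149/277125)²·1.64²/7890 = 0.0000182658
class 3: (117792/277125)²·0.49²/3532 = 0.0000122815
Sum = 0.0000399022 → 0.0000399.

0.0000399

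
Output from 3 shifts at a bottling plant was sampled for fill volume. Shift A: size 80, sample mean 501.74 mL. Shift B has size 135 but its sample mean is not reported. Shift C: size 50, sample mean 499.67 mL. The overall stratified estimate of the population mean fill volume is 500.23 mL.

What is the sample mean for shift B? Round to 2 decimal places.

N = 80 + 135 + 50 = 265.
Overall total = μ·N = 500.23·265 = 132560.95.
Subtract the known strata: 80·501.74 + 50·499.67 = 65122.7.
Remaining total for shift B: 132560.95 − 65122.7 = 67438.25.
Divide by its size: 67438.25 / 135 = 499.5426... → 499.54.

499.54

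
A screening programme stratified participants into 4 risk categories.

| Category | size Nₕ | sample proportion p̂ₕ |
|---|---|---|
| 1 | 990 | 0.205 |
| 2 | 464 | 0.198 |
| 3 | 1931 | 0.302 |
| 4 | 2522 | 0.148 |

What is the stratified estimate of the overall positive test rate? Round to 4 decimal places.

Wₕ = Nₕ/N with N = 5907: 0.1676, 0.0786, 0.3269, 0.4270.
p̂_st = 0.1676·0.205 + 0.0786·0.198 + 0.3269·0.302 + 0.4270·0.148 ≈ 0.211823... → 0.2118.

0.2118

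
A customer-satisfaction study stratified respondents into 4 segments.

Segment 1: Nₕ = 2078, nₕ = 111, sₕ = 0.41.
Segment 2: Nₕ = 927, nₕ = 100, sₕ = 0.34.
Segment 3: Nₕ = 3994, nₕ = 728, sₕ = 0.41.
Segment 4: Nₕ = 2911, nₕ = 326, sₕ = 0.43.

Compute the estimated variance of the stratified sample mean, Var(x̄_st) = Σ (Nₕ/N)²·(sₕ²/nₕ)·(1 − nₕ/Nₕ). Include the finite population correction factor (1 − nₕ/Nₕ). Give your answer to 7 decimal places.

N = 9910; Wₕ = Nₕ/N.
segment 1: (2078/9910)²·0.41²/111·(1 − 111/2078) = 0.0000630300
segment 2: (927/9910)²·0.34²/100·(1 − 100/927) = 0.0000090239
segment 3: (3994/9910)²·0.41²/728·(1 − 728/3994) = 0.0000306700
segment 4: (2911/9910)²·0.43²/326·(1 − 326/2911) = 0.0000434585
Sum = 0.0001461824 → 0.0001462.

0.0001462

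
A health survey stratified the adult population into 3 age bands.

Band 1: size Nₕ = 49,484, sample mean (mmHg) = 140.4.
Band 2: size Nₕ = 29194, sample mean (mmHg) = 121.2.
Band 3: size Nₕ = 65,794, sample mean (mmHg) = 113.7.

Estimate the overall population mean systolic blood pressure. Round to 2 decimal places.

N = 49484 + 29194 + 65794 = 144472.
Weight each subgroup mean by Nₕ/N and sum.
Σ Nₕx̄ₕ = 49484·140.4 + 29194·121.2 + 65794·113.7 = 6947553.6 + 3538312.8 + 7480777.8 = 17966644.2.
Divide by N: 17966644.2 / 144472 = 124.3607... → 124.36.

124.36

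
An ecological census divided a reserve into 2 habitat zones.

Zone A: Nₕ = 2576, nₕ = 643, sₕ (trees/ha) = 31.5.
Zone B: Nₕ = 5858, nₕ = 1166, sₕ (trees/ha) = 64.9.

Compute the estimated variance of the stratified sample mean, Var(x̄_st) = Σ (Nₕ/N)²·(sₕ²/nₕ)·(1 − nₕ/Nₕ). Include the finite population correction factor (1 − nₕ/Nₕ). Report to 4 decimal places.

1.5038

N = 8434. Term for each stratum: Wₕ²sₕ²/nₕ·(1−nₕ/Nₕ).
Var(x̄_st) = 0.1080241 + 1.3958252 = 1.5038493 → 1.5038.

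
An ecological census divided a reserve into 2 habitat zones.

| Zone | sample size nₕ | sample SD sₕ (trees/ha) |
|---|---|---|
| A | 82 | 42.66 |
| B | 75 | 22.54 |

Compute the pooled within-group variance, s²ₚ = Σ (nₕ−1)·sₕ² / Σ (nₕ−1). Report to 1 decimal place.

Degrees of freedom: 81 + 74 = 155.
Σ(nₕ−1)sₕ² = 81·1819.8756 + 74·508.0516 = 185005.742.
s²ₚ = 185005.742 / 155 = 1193.585... → 1193.6.

1193.6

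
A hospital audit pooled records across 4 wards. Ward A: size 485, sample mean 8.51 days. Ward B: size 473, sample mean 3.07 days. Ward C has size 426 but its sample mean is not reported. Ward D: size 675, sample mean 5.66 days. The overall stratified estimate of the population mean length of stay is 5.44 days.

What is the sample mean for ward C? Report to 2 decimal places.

4.23

Σ Nₕx̄ₕ = N·μ, so 426·x̄_C = 2059·5.44 − (485·8.51 + 473·3.07 + 675·5.66).
= 11200.96 − 9399.96 = 1801.
x̄_C = 1801 / 426 = 4.2277... → 4.23.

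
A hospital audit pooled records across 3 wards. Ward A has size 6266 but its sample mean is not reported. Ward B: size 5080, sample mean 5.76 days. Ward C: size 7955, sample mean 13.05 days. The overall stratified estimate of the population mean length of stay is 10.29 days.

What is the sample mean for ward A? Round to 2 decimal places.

10.46

N = 6266 + 5080 + 7955 = 19301.
Overall total = μ·N = 10.29·19301 = 198607.29.
Subtract the known strata: 5080·5.76 + 7955·13.05 = 133073.55.
Remaining total for ward A: 198607.29 − 133073.55 = 65533.74.
Divide by its size: 65533.74 / 6266 = 10.4586... → 10.46.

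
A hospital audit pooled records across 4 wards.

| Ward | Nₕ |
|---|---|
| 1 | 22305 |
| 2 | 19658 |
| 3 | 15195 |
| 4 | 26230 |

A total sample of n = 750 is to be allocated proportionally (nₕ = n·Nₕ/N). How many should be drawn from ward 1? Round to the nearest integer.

Share of ward 1 = 22305/83388 = 0.26748.
Allocate 750 × 0.26748 = 200.613... → 201.

201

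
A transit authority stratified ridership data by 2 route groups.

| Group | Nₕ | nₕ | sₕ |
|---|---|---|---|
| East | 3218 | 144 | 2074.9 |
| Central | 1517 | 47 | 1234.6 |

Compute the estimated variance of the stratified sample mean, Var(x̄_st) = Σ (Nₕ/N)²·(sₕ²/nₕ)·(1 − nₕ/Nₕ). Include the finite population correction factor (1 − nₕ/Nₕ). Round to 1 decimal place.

16416.8

N = 4735. Term for each stratum: Wₕ²sₕ²/nₕ·(1−nₕ/Nₕ).
Var(x̄_st) = 13191.1235 + 3225.6529 = 16416.7764 → 16416.8.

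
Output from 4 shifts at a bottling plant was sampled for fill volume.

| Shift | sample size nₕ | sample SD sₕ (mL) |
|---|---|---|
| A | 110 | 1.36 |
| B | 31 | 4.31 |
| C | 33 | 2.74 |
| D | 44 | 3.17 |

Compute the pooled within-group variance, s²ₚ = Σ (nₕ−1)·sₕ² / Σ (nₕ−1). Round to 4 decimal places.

6.6880

A: (110−1)·1.36² = 109·1.8496 = 201.6064
B: (31−1)·4.31² = 30·18.5761 = 557.283
C: (33−1)·2.74² = 32·7.5076 = 240.2432
D: (44−1)·3.17² = 43·10.0489 = 432.1027
Numerator = 1431.2353; denominator = Σ(nₕ−1) = 214.
s²ₚ = 1431.2353/214 = 6.688015... → 6.6880.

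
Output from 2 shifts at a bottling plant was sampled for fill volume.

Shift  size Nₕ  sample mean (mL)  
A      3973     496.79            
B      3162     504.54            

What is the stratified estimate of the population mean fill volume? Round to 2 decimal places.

N = 7135; weights Wₕ = Nₕ/N = (0.5568, 0.4432).
x̄_st = Σ Wₕ·x̄ₕ = 0.5568·496.79 + 0.4432·504.54 ≈ 500.2245...
→ 500.22.

500.22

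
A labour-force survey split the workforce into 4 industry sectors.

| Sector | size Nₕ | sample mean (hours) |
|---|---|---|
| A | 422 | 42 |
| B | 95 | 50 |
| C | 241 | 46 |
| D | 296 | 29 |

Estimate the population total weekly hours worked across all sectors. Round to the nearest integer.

42144

A: 422·42 = 17724
B: 95·50 = 4750
C: 241·46 = 11086
D: 296·29 = 8584
τ̂ = Σ Nₕx̄ₕ = 42144.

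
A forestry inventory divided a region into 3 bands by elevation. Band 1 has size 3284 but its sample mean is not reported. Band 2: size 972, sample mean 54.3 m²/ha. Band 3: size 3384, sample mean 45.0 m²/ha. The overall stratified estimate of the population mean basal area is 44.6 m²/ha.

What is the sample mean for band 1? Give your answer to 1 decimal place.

N = 3284 + 972 + 3384 = 7640.
Overall total = μ·N = 44.6·7640 = 340744.
Subtract the known strata: 972·54.3 + 3384·45.0 = 205059.6.
Remaining total for band 1: 340744 − 205059.6 = 135684.4.
Divide by its size: 135684.4 / 3284 = 41.317... → 41.3.

41.3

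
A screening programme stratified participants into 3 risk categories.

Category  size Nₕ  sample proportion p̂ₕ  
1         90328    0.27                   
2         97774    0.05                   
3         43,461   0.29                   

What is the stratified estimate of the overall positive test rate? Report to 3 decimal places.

0.181

Wₕ = Nₕ/N with N = 231563: 0.3901, 0.4222, 0.1877.
p̂_st = 0.3901·0.27 + 0.4222·0.05 + 0.1877·0.29 ≈ 0.18086... → 0.181.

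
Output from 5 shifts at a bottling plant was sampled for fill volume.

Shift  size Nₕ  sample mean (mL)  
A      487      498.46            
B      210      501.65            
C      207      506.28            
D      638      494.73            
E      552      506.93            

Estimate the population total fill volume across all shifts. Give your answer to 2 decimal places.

Estimate total by summing Nₕ·x̄ₕ over strata.
487·498.46 + 210·501.65 + 207·506.28 + 638·494.73 + 552·506.93 = 242750.02 + 105346.5 + 104799.96 + 315637.74 + 279825.36 = 1048359.58.

1048359.58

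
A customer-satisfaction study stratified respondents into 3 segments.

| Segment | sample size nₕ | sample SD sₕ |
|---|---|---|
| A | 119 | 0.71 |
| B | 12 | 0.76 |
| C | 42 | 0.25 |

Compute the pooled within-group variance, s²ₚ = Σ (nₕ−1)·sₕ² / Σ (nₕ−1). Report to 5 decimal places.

0.40235

A: (119−1)·0.71² = 118·0.5041 = 59.4838
B: (12−1)·0.76² = 11·0.5776 = 6.3536
C: (42−1)·0.25² = 41·0.0625 = 2.5625
Numerator = 68.3999; denominator = Σ(nₕ−1) = 170.
s²ₚ = 68.3999/170 = 0.4023524... → 0.40235.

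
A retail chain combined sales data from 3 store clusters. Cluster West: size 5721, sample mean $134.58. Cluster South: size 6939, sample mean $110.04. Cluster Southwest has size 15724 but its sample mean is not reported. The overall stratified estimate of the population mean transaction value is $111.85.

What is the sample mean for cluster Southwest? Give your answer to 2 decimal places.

104.38

Σ Nₕx̄ₕ = N·μ, so 15724·x̄_Southwest = 28384·111.85 − (5721·134.58 + 6939·110.04).
= 3174750.4 − 1533499.74 = 1641250.66.
x̄_Southwest = 1641250.66 / 15724 = 104.3787... → 104.38.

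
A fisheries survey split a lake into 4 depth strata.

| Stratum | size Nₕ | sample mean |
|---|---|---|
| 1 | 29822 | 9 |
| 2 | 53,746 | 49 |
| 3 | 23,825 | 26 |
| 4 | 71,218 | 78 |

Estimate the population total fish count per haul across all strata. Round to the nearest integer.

1: 29822·9 = 268398
2: 53746·49 = 2633554
3: 23825·26 = 619450
4: 71218·78 = 5555004
τ̂ = Σ Nₕx̄ₕ = 9076406.

9076406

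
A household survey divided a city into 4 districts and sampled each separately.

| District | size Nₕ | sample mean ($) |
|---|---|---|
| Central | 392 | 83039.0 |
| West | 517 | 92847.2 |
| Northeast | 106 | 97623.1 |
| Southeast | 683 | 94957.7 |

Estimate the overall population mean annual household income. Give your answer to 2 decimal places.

N = 392 + 517 + 106 + 683 = 1698.
Overall mean = Σ (Nₕ/N)·x̄ₕ — weight by population share, not a simple average.
Σ Nₕx̄ₕ = 392·83039.0 + 517·92847.2 + 106·97623.1 + 683·94957.7 = 32551288 + 48002002.4 + 10348048.6 + 64856109.1 = 155757448.1.
Divide by N: 155757448.1 / 1698 = 91729.9459... → 91729.95.

91729.95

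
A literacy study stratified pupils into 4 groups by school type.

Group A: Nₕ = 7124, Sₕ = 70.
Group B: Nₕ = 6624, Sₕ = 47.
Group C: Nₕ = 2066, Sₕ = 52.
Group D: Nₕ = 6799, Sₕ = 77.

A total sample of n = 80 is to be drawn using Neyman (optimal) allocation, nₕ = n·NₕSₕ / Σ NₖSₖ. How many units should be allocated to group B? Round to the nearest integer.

17

A: NₕSₕ = 7124·70 = 498680
B: NₕSₕ = 6624·47 = 311328
C: NₕSₕ = 2066·52 = 107432
D: NₕSₕ = 6799·77 = 523523
Σ NₕSₕ = 1440963.
n_B = 80·311328/1440963 = 17.284... → 17.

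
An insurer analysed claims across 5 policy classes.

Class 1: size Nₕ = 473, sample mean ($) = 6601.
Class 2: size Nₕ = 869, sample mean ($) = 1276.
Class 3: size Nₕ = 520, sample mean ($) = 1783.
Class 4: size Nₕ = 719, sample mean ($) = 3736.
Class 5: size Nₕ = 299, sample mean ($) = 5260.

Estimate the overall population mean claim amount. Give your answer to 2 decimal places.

N = 2880; weights Wₕ = Nₕ/N = (0.1642, 0.3017, 0.1806, 0.2497, 0.1038).
x̄_st = Σ Wₕ·x̄ₕ = 0.1642·6601 + 0.3017·1276 + 0.1806·1783 + 0.2497·3736 + 0.1038·5260 ≈ 3269.8615...
→ 3269.86.

3269.86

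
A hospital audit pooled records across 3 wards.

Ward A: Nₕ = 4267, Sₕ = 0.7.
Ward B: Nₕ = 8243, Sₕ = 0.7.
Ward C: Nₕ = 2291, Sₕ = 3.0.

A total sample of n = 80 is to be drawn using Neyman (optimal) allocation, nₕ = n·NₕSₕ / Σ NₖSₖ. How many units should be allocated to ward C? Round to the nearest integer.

A: NₕSₕ = 4267·0.7 = 2986.9
B: NₕSₕ = 8243·0.7 = 5770.1
C: NₕSₕ = 2291·3.0 = 6873
Σ NₕSₕ = 15630.
n_C = 80·6873/15630 = 35.179... → 35.

35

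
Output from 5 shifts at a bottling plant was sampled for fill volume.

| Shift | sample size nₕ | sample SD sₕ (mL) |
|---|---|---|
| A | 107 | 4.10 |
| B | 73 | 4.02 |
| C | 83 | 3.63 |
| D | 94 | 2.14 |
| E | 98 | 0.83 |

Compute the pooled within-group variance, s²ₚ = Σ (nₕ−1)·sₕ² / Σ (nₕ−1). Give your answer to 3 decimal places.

10.041

A: (107−1)·4.10² = 106·16.81 = 1781.86
B: (73−1)·4.02² = 72·16.1604 = 1163.5488
C: (83−1)·3.63² = 82·13.1769 = 1080.5058
D: (94−1)·2.14² = 93·4.5796 = 425.9028
E: (98−1)·0.83² = 97·0.6889 = 66.8233
Numerator = 4518.6407; denominator = Σ(nₕ−1) = 450.
s²ₚ = 4518.6407/450 = 10.04142... → 10.041.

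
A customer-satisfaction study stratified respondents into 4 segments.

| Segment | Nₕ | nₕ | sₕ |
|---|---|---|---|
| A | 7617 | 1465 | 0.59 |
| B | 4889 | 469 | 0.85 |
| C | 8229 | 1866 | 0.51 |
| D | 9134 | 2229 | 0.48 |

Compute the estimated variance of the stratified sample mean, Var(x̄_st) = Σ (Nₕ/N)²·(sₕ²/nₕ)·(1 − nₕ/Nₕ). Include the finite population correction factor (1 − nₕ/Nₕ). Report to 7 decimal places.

0.0000653

N = 29869. Term for each stratum: Wₕ²sₕ²/nₕ·(1−nₕ/Nₕ).
Var(x̄_st) = 0.0000124803 + 0.0000373135 + 0.0000081808 + 0.0000073073 = 0.0000652819 → 0.0000653.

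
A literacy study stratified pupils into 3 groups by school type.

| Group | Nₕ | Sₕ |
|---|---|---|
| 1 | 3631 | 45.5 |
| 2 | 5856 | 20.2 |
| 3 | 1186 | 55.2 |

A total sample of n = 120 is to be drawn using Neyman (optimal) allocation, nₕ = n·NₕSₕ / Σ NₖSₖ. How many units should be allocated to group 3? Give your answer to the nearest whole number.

Σ NₕSₕ = 3631·45.5 + 5856·20.2 + 1186·55.2 = 348968.9.
Share for 3: 65467.2/348968.9 = 0.18760.
n_3 = 120 × 0.18760 = 22.512... → 23.

23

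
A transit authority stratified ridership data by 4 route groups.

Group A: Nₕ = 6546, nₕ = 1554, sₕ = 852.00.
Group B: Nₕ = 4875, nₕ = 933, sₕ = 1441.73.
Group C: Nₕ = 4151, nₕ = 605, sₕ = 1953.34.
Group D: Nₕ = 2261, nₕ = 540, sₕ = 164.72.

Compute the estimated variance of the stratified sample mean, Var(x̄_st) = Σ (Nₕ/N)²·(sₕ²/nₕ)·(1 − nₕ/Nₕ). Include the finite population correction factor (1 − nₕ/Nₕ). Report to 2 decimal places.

475.15

N = 17833. Term for each stratum: Wₕ²sₕ²/nₕ·(1−nₕ/Nₕ).
Var(x̄_st) = 47.99875 + 134.62591 + 291.90596 + 0.61480 = 475.14541 → 475.15.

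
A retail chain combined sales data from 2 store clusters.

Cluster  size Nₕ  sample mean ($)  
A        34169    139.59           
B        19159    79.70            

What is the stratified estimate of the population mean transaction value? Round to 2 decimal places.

118.07

N = 34169 + 19159 = 53328.
Weight each subgroup mean by Nₕ/N and sum.
Σ Nₕx̄ₕ = 34169·139.59 + 19159·79.70 = 4769650.71 + 1526972.3 = 6296623.01.
Divide by N: 6296623.01 / 53328 = 118.0735... → 118.07.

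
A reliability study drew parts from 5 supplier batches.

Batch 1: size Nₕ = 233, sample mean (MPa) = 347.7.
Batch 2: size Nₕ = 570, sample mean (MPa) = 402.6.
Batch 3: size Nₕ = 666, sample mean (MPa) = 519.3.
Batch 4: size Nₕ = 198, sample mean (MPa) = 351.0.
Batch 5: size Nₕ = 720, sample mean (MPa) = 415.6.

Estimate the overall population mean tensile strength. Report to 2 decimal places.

N = 233 + 570 + 666 + 198 + 720 = 2387.
Overall mean = Σ (Nₕ/N)·x̄ₕ — weight by population share, not a simple average.
Σ Nₕx̄ₕ = 233·347.7 + 570·402.6 + 666·519.3 + 198·351.0 + 720·415.6 = 81014.1 + 229482 + 345853.8 + 69498 + 299232 = 1025079.9.
Divide by N: 1025079.9 / 2387 = 429.4428... → 429.44.

429.44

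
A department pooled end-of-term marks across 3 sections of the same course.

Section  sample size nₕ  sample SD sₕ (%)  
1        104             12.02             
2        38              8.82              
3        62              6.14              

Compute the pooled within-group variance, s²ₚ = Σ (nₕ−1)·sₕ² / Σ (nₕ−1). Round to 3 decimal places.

99.798

Degrees of freedom: 103 + 37 + 61 = 201.
Σ(nₕ−1)sₕ² = 103·144.4804 + 37·77.7924 + 61·37.6996 = 20059.4756.
s²ₚ = 20059.4756 / 201 = 99.79839... → 99.798.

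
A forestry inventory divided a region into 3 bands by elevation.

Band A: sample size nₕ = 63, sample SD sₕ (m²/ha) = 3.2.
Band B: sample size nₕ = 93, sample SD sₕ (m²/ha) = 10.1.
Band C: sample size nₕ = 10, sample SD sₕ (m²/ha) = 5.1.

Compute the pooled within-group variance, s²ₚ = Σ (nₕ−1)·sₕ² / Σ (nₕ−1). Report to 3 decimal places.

A: (63−1)·3.2² = 62·10.24 = 634.88
B: (93−1)·10.1² = 92·102.01 = 9384.92
C: (10−1)·5.1² = 9·26.01 = 234.09
Numerator = 10253.89; denominator = Σ(nₕ−1) = 163.
s²ₚ = 10253.89/163 = 62.90730... → 62.907.

62.907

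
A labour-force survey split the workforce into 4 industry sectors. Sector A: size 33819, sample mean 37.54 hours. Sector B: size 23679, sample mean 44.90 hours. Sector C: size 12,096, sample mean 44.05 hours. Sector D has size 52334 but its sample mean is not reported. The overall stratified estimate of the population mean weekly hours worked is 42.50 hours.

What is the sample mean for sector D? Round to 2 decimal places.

44.26

N = 33819 + 23679 + 12096 + 52334 = 121928.
Overall total = μ·N = 42.50·121928 = 5181940.
Subtract the known strata: 33819·37.54 + 23679·44.90 + 12096·44.05 = 2865581.16.
Remaining total for sector D: 5181940 − 2865581.16 = 2316358.84.
Divide by its size: 2316358.84 / 52334 = 44.2611... → 44.26.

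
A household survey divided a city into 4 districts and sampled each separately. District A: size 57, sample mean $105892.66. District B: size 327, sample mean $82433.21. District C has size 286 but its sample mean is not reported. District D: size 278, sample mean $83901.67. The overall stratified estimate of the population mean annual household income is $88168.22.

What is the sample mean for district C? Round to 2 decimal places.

Σ Nₕx̄ₕ = N·μ, so 286·x̄_C = 948·88168.22 − (57·105892.66 + 327·82433.21 + 278·83901.67).
= 83583472.56 − 56316205.55 = 27267267.01.
x̄_C = 27267267.01 / 286 = 95340.0944... → 95340.09.

95340.09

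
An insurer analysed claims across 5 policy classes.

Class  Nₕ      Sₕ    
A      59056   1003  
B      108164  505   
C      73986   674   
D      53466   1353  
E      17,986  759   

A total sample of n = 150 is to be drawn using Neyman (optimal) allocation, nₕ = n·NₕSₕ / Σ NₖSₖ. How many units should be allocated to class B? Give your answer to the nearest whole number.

33

Σ NₕSₕ = 59056·1003 + 108164·505 + 73986·674 + 53466·1353 + 17986·759 = 249713424.
Share for B: 54622820/249713424 = 0.21874.
n_B = 150 × 0.21874 = 32.811... → 33.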